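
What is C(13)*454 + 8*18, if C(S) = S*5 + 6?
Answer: 32378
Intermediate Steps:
C(S) = 6 + 5*S (C(S) = 5*S + 6 = 6 + 5*S)
C(13)*454 + 8*18 = (6 + 5*13)*454 + 8*18 = (6 + 65)*454 + 144 = 71*454 + 144 = 32234 + 144 = 32378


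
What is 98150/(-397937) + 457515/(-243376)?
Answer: -205949500955/96848315312 ≈ -2.1265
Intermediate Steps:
98150/(-397937) + 457515/(-243376) = 98150*(-1/397937) + 457515*(-1/243376) = -98150/397937 - 457515/243376 = -205949500955/96848315312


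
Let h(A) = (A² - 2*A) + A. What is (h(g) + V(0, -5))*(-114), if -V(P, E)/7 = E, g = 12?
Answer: -19038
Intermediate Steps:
V(P, E) = -7*E
h(A) = A² - A
(h(g) + V(0, -5))*(-114) = (12*(-1 + 12) - 7*(-5))*(-114) = (12*11 + 35)*(-114) = (132 + 35)*(-114) = 167*(-114) = -19038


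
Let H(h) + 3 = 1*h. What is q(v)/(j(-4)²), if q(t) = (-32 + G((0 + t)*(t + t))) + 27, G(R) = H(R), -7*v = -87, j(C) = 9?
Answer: 14746/3969 ≈ 3.7153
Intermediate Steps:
v = 87/7 (v = -⅐*(-87) = 87/7 ≈ 12.429)
H(h) = -3 + h (H(h) = -3 + 1*h = -3 + h)
G(R) = -3 + R
q(t) = -8 + 2*t² (q(t) = (-32 + (-3 + (0 + t)*(t + t))) + 27 = (-32 + (-3 + t*(2*t))) + 27 = (-32 + (-3 + 2*t²)) + 27 = (-35 + 2*t²) + 27 = -8 + 2*t²)
q(v)/(j(-4)²) = (-8 + 2*(87/7)²)/(9²) = (-8 + 2*(7569/49))/81 = (-8 + 15138/49)*(1/81) = (14746/49)*(1/81) = 14746/3969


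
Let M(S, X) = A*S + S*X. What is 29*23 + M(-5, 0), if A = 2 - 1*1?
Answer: 662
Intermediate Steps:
A = 1 (A = 2 - 1 = 1)
M(S, X) = S + S*X (M(S, X) = 1*S + S*X = S + S*X)
29*23 + M(-5, 0) = 29*23 - 5*(1 + 0) = 667 - 5*1 = 667 - 5 = 662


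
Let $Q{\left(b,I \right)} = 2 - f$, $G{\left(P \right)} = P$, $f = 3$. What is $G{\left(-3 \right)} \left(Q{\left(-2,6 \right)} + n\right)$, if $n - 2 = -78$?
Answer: $231$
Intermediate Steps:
$n = -76$ ($n = 2 - 78 = -76$)
$Q{\left(b,I \right)} = -1$ ($Q{\left(b,I \right)} = 2 - 3 = -1$)
$G{\left(-3 \right)} \left(Q{\left(-2,6 \right)} + n\right) = - 3 \left(-1 - 76\right) = \left(-3\right) \left(-77\right) = 231$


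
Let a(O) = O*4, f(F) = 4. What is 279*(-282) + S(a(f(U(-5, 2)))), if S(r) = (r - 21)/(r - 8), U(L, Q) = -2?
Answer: -629429/8 ≈ -78679.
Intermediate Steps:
a(O) = 4*O
S(r) = (-21 + r)/(-8 + r)
279*(-282) + S(a(f(U(-5, 2)))) = 279*(-282) + (-21 + 4*4)/(-8 + 4*4) = -78678 + (-21 + 16)/(-8 + 16) = -78678 - 5/8 = -629429/8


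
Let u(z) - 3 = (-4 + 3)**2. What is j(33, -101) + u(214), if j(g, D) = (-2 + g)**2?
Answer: 965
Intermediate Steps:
u(z) = 4 (u(z) = 3 + (-4 + 3)**2 = 3 + (-1)**2 = 3 + 1 = 4)
j(33, -101) + u(214) = (-2 + 33)**2 + 4 = 31**2 + 4 = 961 + 4 = 965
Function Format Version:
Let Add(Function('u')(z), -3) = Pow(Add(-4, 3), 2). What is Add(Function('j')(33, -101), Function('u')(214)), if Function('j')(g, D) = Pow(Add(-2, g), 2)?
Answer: 965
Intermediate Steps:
Function('u')(z) = 4 (Function('u')(z) = Add(3, Pow(Add(-4, 3), 2)) = Add(3, Pow(-1, 2)) = Add(3, 1) = 4)
Add(Function('j')(33, -101), Function('u')(214)) = Add(Pow(Add(-2, 33), 2), 4) = Add(Pow(31, 2), 4) = Add(961, 4) = 965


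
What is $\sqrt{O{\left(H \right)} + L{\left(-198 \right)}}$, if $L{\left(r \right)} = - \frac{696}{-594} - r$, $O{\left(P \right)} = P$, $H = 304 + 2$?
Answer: $\frac{2 \sqrt{137533}}{33} \approx 22.476$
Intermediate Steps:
$H = 306$
$L{\left(r \right)} = \frac{116}{99} - r$ ($L{\left(r \right)} = \left(-696\right) \left(- \frac{1}{594}\right) - r = \frac{116}{99} - r$)
$\sqrt{O{\left(H \right)} + L{\left(-198 \right)}} = \sqrt{306 + \left(\frac{116}{99} - -198\right)} = \sqrt{306 + \left(\frac{116}{99} + 198\right)} = \sqrt{306 + \frac{19718}{99}} = \sqrt{\frac{50012}{99}} = \frac{2 \sqrt{137533}}{33}$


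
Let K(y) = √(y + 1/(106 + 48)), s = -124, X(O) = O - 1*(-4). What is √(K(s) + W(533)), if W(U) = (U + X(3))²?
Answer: √(6915585600 + 154*I*√2940630)/154 ≈ 540.0 + 0.01031*I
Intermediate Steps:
X(O) = 4 + O (X(O) = O + 4 = 4 + O)
W(U) = (7 + U)² (W(U) = (U + (4 + 3))² = (U + 7)² = (7 + U)²)
K(y) = √(1/154 + y) (K(y) = √(y + 1/154) = √(1/154 + y))
√(K(s) + W(533)) = √(√(154 + 23716*(-124))/154 + (7 + 533)²) = √(√(154 - 2940784)/154 + 540²) = √(√(-2940630)/154 + 291600) = √((I*√2940630)/154 + 291600) = √(I*√2940630/154 + 291600) = √(291600 + I*√2940630/154)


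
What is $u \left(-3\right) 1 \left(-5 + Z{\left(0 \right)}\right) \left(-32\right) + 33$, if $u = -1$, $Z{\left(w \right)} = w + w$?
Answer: $513$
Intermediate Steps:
$Z{\left(w \right)} = 2 w$
$u \left(-3\right) 1 \left(-5 + Z{\left(0 \right)}\right) \left(-32\right) + 33 = \left(-1\right) \left(-3\right) 1 \left(-5 + 2 \cdot 0\right) \left(-32\right) + 33 = 3 \cdot 1 \left(-5 + 0\right) \left(-32\right) + 33 = 3 \left(-5\right) \left(-32\right) + 33 = \left(-15\right) \left(-32\right) + 33 = 480 + 33 = 513$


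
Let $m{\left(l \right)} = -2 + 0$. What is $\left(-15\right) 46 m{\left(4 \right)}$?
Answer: $1380$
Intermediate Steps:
$m{\left(l \right)} = -2$
$\left(-15\right) 46 m{\left(4 \right)} = \left(-15\right) 46 \left(-2\right) = \left(-690\right) \left(-2\right) = 1380$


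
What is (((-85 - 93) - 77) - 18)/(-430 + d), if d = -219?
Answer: 273/649 ≈ 0.42065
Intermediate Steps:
(((-85 - 93) - 77) - 18)/(-430 + d) = (((-85 - 93) - 77) - 18)/(-430 - 219) = ((-178 - 77) - 18)/(-649) = (-255 - 18)*(-1/649) = -273*(-1/649) = 273/649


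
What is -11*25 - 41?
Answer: -316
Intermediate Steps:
-11*25 - 41 = -275 - 41 = -316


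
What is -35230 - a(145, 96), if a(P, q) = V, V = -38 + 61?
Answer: -35253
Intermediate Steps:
V = 23
a(P, q) = 23
-35230 - a(145, 96) = -35230 - 1*23 = -35230 - 23 = -35253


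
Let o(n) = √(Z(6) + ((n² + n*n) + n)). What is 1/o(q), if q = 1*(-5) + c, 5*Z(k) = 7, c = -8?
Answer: √510/408 ≈ 0.055351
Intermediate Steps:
Z(k) = 7/5 (Z(k) = (⅕)*7 = 7/5)
q = -13 (q = 1*(-5) - 8 = -5 - 8 = -13)
o(n) = √(7/5 + n + 2*n²) (o(n) = √(7/5 + ((n² + n*n) + n)) = √(7/5 + ((n² + n²) + n)) = √(7/5 + (2*n² + n)) = √(7/5 + (n + 2*n²)) = √(7/5 + n + 2*n²))
1/o(q) = 1/(√(35 + 25*(-13) + 50*(-13)²)/5) = 1/(√(35 - 325 + 50*169)/5) = 1/(√(35 - 325 + 8450)/5) = 1/(√8160/5) = 1/((4*√510)/5) = 1/(4*√510/5) = √510/408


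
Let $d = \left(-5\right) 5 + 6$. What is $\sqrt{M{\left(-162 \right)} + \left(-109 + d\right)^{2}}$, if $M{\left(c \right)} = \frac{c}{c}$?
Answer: $\sqrt{16385} \approx 128.0$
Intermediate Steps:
$d = -19$ ($d = -25 + 6 = -19$)
$M{\left(c \right)} = 1$
$\sqrt{M{\left(-162 \right)} + \left(-109 + d\right)^{2}} = \sqrt{1 + \left(-109 - 19\right)^{2}} = \sqrt{1 + \left(-128\right)^{2}} = \sqrt{1 + 16384} = \sqrt{16385}$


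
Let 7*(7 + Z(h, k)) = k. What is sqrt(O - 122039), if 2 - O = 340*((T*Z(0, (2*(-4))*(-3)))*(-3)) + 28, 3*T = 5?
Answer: I*sqrt(6278685)/7 ≈ 357.96*I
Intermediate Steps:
Z(h, k) = -7 + k/7
T = 5/3 (T = (1/3)*5 = 5/3 ≈ 1.6667)
O = -42682/7 (O = 2 - (340*((5*(-7 + ((2*(-4))*(-3))/7)/3)*(-3)) + 28) = 2 - (340*((5*(-7 + (-8*(-3))/7)/3)*(-3)) + 28) = 2 - (340*((5*(-7 + (1/7)*24)/3)*(-3)) + 28) = 2 - (340*((5*(-7 + 24/7)/3)*(-3)) + 28) = 2 - (340*(((5/3)*(-25/7))*(-3)) + 28) = 2 - (340*(-125/21*(-3)) + 28) = 2 - (340*(125/7) + 28) = 2 - (42500/7 + 28) = 2 - 1*42696/7 = 2 - 42696/7 = -42682/7 ≈ -6097.4)
sqrt(O - 122039) = sqrt(-42682/7 - 122039) = sqrt(-896955/7) = I*sqrt(6278685)/7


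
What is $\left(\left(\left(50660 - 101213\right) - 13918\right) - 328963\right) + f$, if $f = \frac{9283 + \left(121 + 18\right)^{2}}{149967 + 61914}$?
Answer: $- \frac{83361160750}{211881} \approx -3.9343 \cdot 10^{5}$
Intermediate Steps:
$f = \frac{28604}{211881}$ ($f = \frac{9283 + 139^{2}}{211881} = \left(9283 + 19321\right) \frac{1}{211881} = 28604 \cdot \frac{1}{211881} = \frac{28604}{211881} \approx 0.135$)
$\left(\left(\left(50660 - 101213\right) - 13918\right) - 328963\right) + f = \left(\left(\left(50660 - 101213\right) - 13918\right) - 328963\right) + \frac{28604}{211881} = \left(\left(-50553 - 13918\right) - 328963\right) + \frac{28604}{211881} = \left(-64471 - 328963\right) + \frac{28604}{211881} = -393434 + \frac{28604}{211881} = - \frac{83361160750}{211881}$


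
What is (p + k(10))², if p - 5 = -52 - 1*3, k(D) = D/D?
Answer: 2401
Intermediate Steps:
k(D) = 1
p = -50 (p = 5 + (-52 - 1*3) = 5 + (-52 - 3) = 5 - 55 = -50)
(p + k(10))² = (-50 + 1)² = (-49)² = 2401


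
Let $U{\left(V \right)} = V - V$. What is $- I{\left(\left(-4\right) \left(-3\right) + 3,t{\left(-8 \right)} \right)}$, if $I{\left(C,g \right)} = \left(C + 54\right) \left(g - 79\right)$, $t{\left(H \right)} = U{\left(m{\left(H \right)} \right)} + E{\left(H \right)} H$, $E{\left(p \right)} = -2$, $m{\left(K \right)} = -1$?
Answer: $4347$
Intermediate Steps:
$U{\left(V \right)} = 0$
$t{\left(H \right)} = - 2 H$ ($t{\left(H \right)} = 0 - 2 H = - 2 H$)
$I{\left(C,g \right)} = \left(-79 + g\right) \left(54 + C\right)$ ($I{\left(C,g \right)} = \left(54 + C\right) \left(-79 + g\right) = \left(-79 + g\right) \left(54 + C\right)$)
$- I{\left(\left(-4\right) \left(-3\right) + 3,t{\left(-8 \right)} \right)} = - (-4266 - 79 \left(\left(-4\right) \left(-3\right) + 3\right) + 54 \left(\left(-2\right) \left(-8\right)\right) + \left(\left(-4\right) \left(-3\right) + 3\right) \left(\left(-2\right) \left(-8\right)\right)) = - (-4266 - 79 \left(12 + 3\right) + 54 \cdot 16 + \left(12 + 3\right) 16) = - (-4266 - 1185 + 864 + 15 \cdot 16) = - (-4266 - 1185 + 864 + 240) = \left(-1\right) \left(-4347\right) = 4347$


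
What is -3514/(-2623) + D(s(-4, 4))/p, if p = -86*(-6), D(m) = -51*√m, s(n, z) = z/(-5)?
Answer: 3514/2623 - 17*I*√5/430 ≈ 1.3397 - 0.088403*I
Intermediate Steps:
s(n, z) = -z/5 (s(n, z) = z*(-⅕) = -z/5)
p = 516
-3514/(-2623) + D(s(-4, 4))/p = -3514/(-2623) - 51*2*I*√5/5/516 = -3514*(-1/2623) - 102*I*√5/5*(1/516) = 3514/2623 - 102*I*√5/5*(1/516) = 3514/2623 - 17*I*√5/430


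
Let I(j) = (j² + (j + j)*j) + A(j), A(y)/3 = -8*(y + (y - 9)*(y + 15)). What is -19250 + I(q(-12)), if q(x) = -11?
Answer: -16703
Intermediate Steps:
A(y) = -24*y - 24*(-9 + y)*(15 + y) (A(y) = 3*(-8*(y + (y - 9)*(y + 15))) = 3*(-8*(y + (-9 + y)*(15 + y))) = 3*(-8*y - 8*(-9 + y)*(15 + y)) = -24*y - 24*(-9 + y)*(15 + y))
I(j) = 3240 - 168*j - 21*j² (I(j) = (j² + (j + j)*j) + (3240 - 168*j - 24*j²) = (j² + (2*j)*j) + (3240 - 168*j - 24*j²) = (j² + 2*j²) + (3240 - 168*j - 24*j²) = 3*j² + (3240 - 168*j - 24*j²) = 3240 - 168*j - 21*j²)
-19250 + I(q(-12)) = -19250 + (3240 - 168*(-11) - 21*(-11)²) = -19250 + (3240 + 1848 - 21*121) = -19250 + (3240 + 1848 - 2541) = -19250 + 2547 = -16703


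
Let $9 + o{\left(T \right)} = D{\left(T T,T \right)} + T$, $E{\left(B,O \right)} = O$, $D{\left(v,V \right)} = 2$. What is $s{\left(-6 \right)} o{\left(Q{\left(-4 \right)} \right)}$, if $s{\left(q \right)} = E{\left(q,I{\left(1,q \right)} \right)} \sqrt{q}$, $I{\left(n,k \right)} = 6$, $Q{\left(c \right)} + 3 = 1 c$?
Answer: $- 84 i \sqrt{6} \approx - 205.76 i$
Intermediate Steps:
$Q{\left(c \right)} = -3 + c$ ($Q{\left(c \right)} = -3 + 1 c = -3 + c$)
$s{\left(q \right)} = 6 \sqrt{q}$
$o{\left(T \right)} = -7 + T$ ($o{\left(T \right)} = -9 + \left(2 + T\right) = -7 + T$)
$s{\left(-6 \right)} o{\left(Q{\left(-4 \right)} \right)} = 6 \sqrt{-6} \left(-7 - 7\right) = 6 i \sqrt{6} \left(-7 - 7\right) = 6 i \sqrt{6} \left(-14\right) = - 84 i \sqrt{6}$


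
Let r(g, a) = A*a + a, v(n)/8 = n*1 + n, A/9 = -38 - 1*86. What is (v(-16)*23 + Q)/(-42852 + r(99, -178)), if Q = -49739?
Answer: -55627/155618 ≈ -0.35746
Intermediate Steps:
A = -1116 (A = 9*(-38 - 1*86) = 9*(-38 - 86) = 9*(-124) = -1116)
v(n) = 16*n (v(n) = 8*(n*1 + n) = 8*(n + n) = 8*(2*n) = 16*n)
r(g, a) = -1115*a (r(g, a) = -1116*a + a = -1115*a)
(v(-16)*23 + Q)/(-42852 + r(99, -178)) = ((16*(-16))*23 - 49739)/(-42852 - 1115*(-178)) = (-256*23 - 49739)/(-42852 + 198470) = (-5888 - 49739)/155618 = -55627*1/155618 = -55627/155618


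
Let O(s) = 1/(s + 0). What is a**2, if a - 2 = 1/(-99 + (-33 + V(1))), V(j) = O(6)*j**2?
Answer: 2483776/625681 ≈ 3.9697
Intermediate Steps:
O(s) = 1/s
V(j) = j**2/6
a = 1576/791 (a = 2 + 1/(-99 + (-33 + (1/6)*1**2)) = 2 + 1/(-99 + (-33 + (1/6)*1)) = 2 + 1/(-99 + (-33 + 1/6)) = 2 + 1/(-99 - 197/6) = 2 + 1/(-791/6) = 2 - 6/791 = 1576/791 ≈ 1.9924)
a**2 = (1576/791)**2 = 2483776/625681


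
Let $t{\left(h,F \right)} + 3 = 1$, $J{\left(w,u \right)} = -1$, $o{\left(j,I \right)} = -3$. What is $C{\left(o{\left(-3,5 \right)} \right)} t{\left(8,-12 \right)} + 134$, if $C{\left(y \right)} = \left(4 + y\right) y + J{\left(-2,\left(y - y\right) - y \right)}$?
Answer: $142$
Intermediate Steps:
$t{\left(h,F \right)} = -2$ ($t{\left(h,F \right)} = -3 + 1 = -2$)
$C{\left(y \right)} = -1 + y \left(4 + y\right)$ ($C{\left(y \right)} = \left(4 + y\right) y - 1 = y \left(4 + y\right) - 1 = -1 + y \left(4 + y\right)$)
$C{\left(o{\left(-3,5 \right)} \right)} t{\left(8,-12 \right)} + 134 = \left(-1 + \left(-3\right)^{2} + 4 \left(-3\right)\right) \left(-2\right) + 134 = \left(-1 + 9 - 12\right) \left(-2\right) + 134 = \left(-4\right) \left(-2\right) + 134 = 8 + 134 = 142$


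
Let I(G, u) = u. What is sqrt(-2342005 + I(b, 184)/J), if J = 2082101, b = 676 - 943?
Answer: I*sqrt(10152930268118506421)/2082101 ≈ 1530.4*I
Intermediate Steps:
b = -267
sqrt(-2342005 + I(b, 184)/J) = sqrt(-2342005 + 184/2082101) = sqrt(-4876290952321/2082101) = I*sqrt(10152930268118506421)/2082101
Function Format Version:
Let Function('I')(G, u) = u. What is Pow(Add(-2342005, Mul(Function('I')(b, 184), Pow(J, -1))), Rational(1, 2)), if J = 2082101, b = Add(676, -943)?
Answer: Mul(Rational(1, 2082101), I, Pow(10152930268118506421, Rational(1, 2))) ≈ Mul(1530.4, I)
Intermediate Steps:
b = -267
Pow(Add(-2342005, Mul(Function('I')(b, 184), Pow(J, -1))), Rational(1, 2)) = Pow(Add(-2342005, Mul(184, Pow(2082101, -1))), Rational(1, 2)) = Pow(Add(-2342005, Mul(184, Rational(1, 2082101))), Rational(1, 2)) = Pow(Add(-2342005, Rational(184, 2082101)), Rational(1, 2)) = Pow(Rational(-4876290952321, 2082101), Rational(1, 2)) = Mul(Rational(1, 2082101), I, Pow(10152930268118506421, Rational(1, 2)))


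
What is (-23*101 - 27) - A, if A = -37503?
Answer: 35153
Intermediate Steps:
(-23*101 - 27) - A = (-23*101 - 27) - 1*(-37503) = (-2323 - 27) + 37503 = -2350 + 37503 = 35153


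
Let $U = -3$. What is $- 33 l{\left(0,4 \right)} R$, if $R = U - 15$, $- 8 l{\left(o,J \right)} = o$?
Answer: $0$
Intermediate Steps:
$l{\left(o,J \right)} = - \frac{o}{8}$
$R = -18$ ($R = -3 - 15 = -18$)
$- 33 l{\left(0,4 \right)} R = - 33 \left(\left(- \frac{1}{8}\right) 0\right) \left(-18\right) = \left(-33\right) 0 \left(-18\right) = 0 \left(-18\right) = 0$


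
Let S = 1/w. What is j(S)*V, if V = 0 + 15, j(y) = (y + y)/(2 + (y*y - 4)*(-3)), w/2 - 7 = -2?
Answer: 300/1397 ≈ 0.21475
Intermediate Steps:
w = 10 (w = 14 + 2*(-2) = 14 - 4 = 10)
S = ⅒ (S = 1/10 = ⅒ ≈ 0.10000)
j(y) = 2*y/(14 - 3*y²) (j(y) = (2*y)/(2 + (y² - 4)*(-3)) = (2*y)/(2 + (-4 + y²)*(-3)) = (2*y)/(2 + (12 - 3*y²)) = (2*y)/(14 - 3*y²) = 2*y/(14 - 3*y²))
V = 15
j(S)*V = -2*⅒/(-14 + 3*(⅒)²)*15 = -2*⅒/(-14 + 3*(1/100))*15 = -2*⅒/(-14 + 3/100)*15 = -2*⅒/(-1397/100)*15 = -2*⅒*(-100/1397)*15 = (20/1397)*15 = 300/1397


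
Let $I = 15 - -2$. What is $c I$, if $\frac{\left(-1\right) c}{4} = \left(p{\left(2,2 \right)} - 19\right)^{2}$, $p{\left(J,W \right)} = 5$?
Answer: $-13328$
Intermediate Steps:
$I = 17$ ($I = 15 + 2 = 17$)
$c = -784$ ($c = - 4 \left(5 - 19\right)^{2} = - 4 \left(-14\right)^{2} = \left(-4\right) 196 = -784$)
$c I = \left(-784\right) 17 = -13328$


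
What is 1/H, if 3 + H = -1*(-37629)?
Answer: 1/37626 ≈ 2.6577e-5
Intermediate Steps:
H = 37626 (H = -3 - 1*(-37629) = -3 + 37629 = 37626)
1/H = 1/37626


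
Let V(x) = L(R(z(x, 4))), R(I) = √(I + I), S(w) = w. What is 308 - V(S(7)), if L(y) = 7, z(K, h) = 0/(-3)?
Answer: 301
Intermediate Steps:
z(K, h) = 0 (z(K, h) = 0*(-⅓) = 0)
R(I) = √2*√I (R(I) = √(2*I) = √2*√I)
V(x) = 7
308 - V(S(7)) = 308 - 1*7 = 308 - 7 = 301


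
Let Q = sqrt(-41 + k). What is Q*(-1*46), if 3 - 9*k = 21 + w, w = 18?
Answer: -138*I*sqrt(5) ≈ -308.58*I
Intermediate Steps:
k = -4 (k = 1/3 - (21 + 18)/9 = 1/3 - 1/9*39 = 1/3 - 13/3 = -4)
Q = 3*I*sqrt(5) (Q = sqrt(-41 - 4) = sqrt(-45) = 3*I*sqrt(5) ≈ 6.7082*I)
Q*(-1*46) = (3*I*sqrt(5))*(-1*46) = (3*I*sqrt(5))*(-46) = -138*I*sqrt(5)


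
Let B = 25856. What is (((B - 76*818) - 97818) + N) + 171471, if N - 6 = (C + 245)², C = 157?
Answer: 198951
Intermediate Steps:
N = 161610 (N = 6 + (157 + 245)² = 6 + 402² = 6 + 161604 = 161610)
(((B - 76*818) - 97818) + N) + 171471 = (((25856 - 76*818) - 97818) + 161610) + 171471 = (((25856 - 62168) - 97818) + 161610) + 171471 = ((-36312 - 97818) + 161610) + 171471 = (-134130 + 161610) + 171471 = 27480 + 171471 = 198951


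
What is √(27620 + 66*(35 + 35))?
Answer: 4*√2015 ≈ 179.55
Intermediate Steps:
√(27620 + 66*(35 + 35)) = √(27620 + 66*70) = √(27620 + 4620) = √32240 = 4*√2015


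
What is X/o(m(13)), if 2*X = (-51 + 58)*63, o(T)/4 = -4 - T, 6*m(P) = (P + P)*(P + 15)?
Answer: -1323/3008 ≈ -0.43983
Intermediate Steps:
m(P) = P*(15 + P)/3 (m(P) = ((P + P)*(P + 15))/6 = ((2*P)*(15 + P))/6 = (2*P*(15 + P))/6 = P*(15 + P)/3)
o(T) = -16 - 4*T (o(T) = 4*(-4 - T) = -16 - 4*T)
X = 441/2 (X = ((-51 + 58)*63)/2 = (7*63)/2 = (1/2)*441 = 441/2 ≈ 220.50)
X/o(m(13)) = 441/(2*(-16 - 4*13*(15 + 13)/3)) = 441/(2*(-16 - 4*13*28/3)) = 441/(2*(-16 - 4*364/3)) = 441/(2*(-16 - 1456/3)) = 441/(2*(-1504/3)) = (441/2)*(-3/1504) = -1323/3008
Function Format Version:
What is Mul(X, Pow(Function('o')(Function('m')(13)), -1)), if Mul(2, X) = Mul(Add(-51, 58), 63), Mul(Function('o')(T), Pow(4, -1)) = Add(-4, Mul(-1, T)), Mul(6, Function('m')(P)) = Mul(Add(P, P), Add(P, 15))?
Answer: Rational(-1323, 3008) ≈ -0.43983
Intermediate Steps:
Function('m')(P) = Mul(Rational(1, 3), P, Add(15, P)) (Function('m')(P) = Mul(Rational(1, 6), Mul(Add(P, P), Add(P, 15))) = Mul(Rational(1, 6), Mul(Mul(2, P), Add(15, P))) = Mul(Rational(1, 6), Mul(2, P, Add(15, P))) = Mul(Rational(1, 3), P, Add(15, P)))
Function('o')(T) = Add(-16, Mul(-4, T)) (Function('o')(T) = Mul(4, Add(-4, Mul(-1, T))) = Add(-16, Mul(-4, T)))
X = Rational(441, 2) (X = Mul(Rational(1, 2), Mul(Add(-51, 58), 63)) = Mul(Rational(1, 2), Mul(7, 63)) = Mul(Rational(1, 2), 441) = Rational(441, 2) ≈ 220.50)
Mul(X, Pow(Function('o')(Function('m')(13)), -1)) = Mul(Rational(441, 2), Pow(Add(-16, Mul(-4, Mul(Rational(1, 3), 13, Add(15, 13)))), -1)) = Mul(Rational(441, 2), Pow(Add(-16, Mul(-4, Mul(Rational(1, 3), 13, 28))), -1)) = Mul(Rational(441, 2), Pow(Add(-16, Mul(-4, Rational(364, 3))), -1)) = Mul(Rational(441, 2), Pow(Add(-16, Rational(-1456, 3)), -1)) = Mul(Rational(441, 2), Pow(Rational(-1504, 3), -1)) = Mul(Rational(441, 2), Rational(-3, 1504)) = Rational(-1323, 3008)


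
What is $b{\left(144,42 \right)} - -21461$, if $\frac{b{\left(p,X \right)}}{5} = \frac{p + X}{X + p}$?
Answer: $21466$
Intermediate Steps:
$b{\left(p,X \right)} = 5$ ($b{\left(p,X \right)} = 5 \frac{p + X}{X + p} = 5 \frac{X + p}{X + p} = 5 \cdot 1 = 5$)
$b{\left(144,42 \right)} - -21461 = 5 - -21461 = 5 + 21461 = 21466$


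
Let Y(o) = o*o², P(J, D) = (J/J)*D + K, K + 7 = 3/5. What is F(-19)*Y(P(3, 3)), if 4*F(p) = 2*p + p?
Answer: 280041/500 ≈ 560.08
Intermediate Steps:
K = -32/5 (K = -7 + 3/5 = -7 + 3*(⅕) = -7 + ⅗ = -32/5 ≈ -6.4000)
F(p) = 3*p/4 (F(p) = (2*p + p)/4 = (3*p)/4 = 3*p/4)
P(J, D) = -32/5 + D (P(J, D) = (J/J)*D - 32/5 = 1*D - 32/5 = D - 32/5 = -32/5 + D)
Y(o) = o³
F(-19)*Y(P(3, 3)) = ((¾)*(-19))*(-32/5 + 3)³ = -57*(-17/5)³/4 = -57/4*(-4913/125) = 280041/500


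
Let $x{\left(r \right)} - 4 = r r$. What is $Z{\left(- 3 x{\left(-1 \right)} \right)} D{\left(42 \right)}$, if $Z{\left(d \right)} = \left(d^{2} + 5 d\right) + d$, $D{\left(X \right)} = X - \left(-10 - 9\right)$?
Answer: $8235$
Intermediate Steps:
$x{\left(r \right)} = 4 + r^{2}$ ($x{\left(r \right)} = 4 + r r = 4 + r^{2}$)
$D{\left(X \right)} = 19 + X$ ($D{\left(X \right)} = X - \left(-10 - 9\right) = X - -19 = X + 19 = 19 + X$)
$Z{\left(d \right)} = d^{2} + 6 d$
$Z{\left(- 3 x{\left(-1 \right)} \right)} D{\left(42 \right)} = - 3 \left(4 + \left(-1\right)^{2}\right) \left(6 - 3 \left(4 + \left(-1\right)^{2}\right)\right) \left(19 + 42\right) = - 3 \left(4 + 1\right) \left(6 - 3 \left(4 + 1\right)\right) 61 = \left(-3\right) 5 \left(6 - 15\right) 61 = - 15 \left(6 - 15\right) 61 = \left(-15\right) \left(-9\right) 61 = 135 \cdot 61 = 8235$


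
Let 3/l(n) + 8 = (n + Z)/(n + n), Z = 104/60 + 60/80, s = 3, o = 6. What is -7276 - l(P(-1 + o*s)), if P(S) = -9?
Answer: -60016484/8249 ≈ -7275.6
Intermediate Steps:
Z = 149/60 (Z = 104*(1/60) + 60*(1/80) = 26/15 + ¾ = 149/60 ≈ 2.4833)
l(n) = 3/(-8 + (149/60 + n)/(2*n)) (l(n) = 3/(-8 + (n + 149/60)/(n + n)) = 3/(-8 + (149/60 + n)/((2*n))) = 3/(-8 + (149/60 + n)*(1/(2*n))) = 3/(-8 + (149/60 + n)/(2*n)))
-7276 - l(P(-1 + o*s)) = -7276 - (-360)*(-9)/(-149 + 900*(-9)) = -7276 - (-360)*(-9)/(-149 - 8100) = -7276 - (-360)*(-9)/(-8249) = -7276 - (-360)*(-9)*(-1)/8249 = -7276 - 1*(-3240/8249) = -7276 + 3240/8249 = -60016484/8249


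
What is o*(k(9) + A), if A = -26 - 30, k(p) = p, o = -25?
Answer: 1175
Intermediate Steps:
A = -56
o*(k(9) + A) = -25*(9 - 56) = -25*(-47) = 1175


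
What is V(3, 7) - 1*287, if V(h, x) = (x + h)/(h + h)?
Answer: -856/3 ≈ -285.33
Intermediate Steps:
V(h, x) = (h + x)/(2*h) (V(h, x) = (h + x)/((2*h)) = (h + x)*(1/(2*h)) = (h + x)/(2*h))
V(3, 7) - 1*287 = (1/2)*(3 + 7)/3 - 1*287 = (1/2)*(1/3)*10 - 287 = 5/3 - 287 = -856/3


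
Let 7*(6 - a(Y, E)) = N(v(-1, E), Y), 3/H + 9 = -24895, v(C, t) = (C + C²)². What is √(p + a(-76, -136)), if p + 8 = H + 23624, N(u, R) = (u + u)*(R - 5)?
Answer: √3662645506410/12452 ≈ 153.69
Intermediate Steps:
N(u, R) = 2*u*(-5 + R) (N(u, R) = (2*u)*(-5 + R) = 2*u*(-5 + R))
H = -3/24904 (H = 3/(-9 - 24895) = 3/(-24904) = 3*(-1/24904) = -3/24904 ≈ -0.00012046)
a(Y, E) = 6 (a(Y, E) = 6 - 2*(-1)²*(1 - 1)²*(-5 + Y)/7 = 6 - 2*1*0²*(-5 + Y)/7 = 6 - 2*1*0*(-5 + Y)/7 = 6 - 2*0*(-5 + Y)/7 = 6 - ⅐*0 = 6 + 0 = 6)
p = 588132861/24904 (p = -8 + (-3/24904 + 23624) = -8 + 588332093/24904 = 588132861/24904 ≈ 23616.)
√(p + a(-76, -136)) = √(588132861/24904 + 6) = √(588282285/24904) = √3662645506410/12452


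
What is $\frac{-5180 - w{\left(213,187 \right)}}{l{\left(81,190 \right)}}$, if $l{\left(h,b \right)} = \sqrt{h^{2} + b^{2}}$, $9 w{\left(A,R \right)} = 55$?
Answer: $- \frac{46675 \sqrt{42661}}{383949} \approx -25.109$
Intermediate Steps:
$w{\left(A,R \right)} = \frac{55}{9}$ ($w{\left(A,R \right)} = \frac{1}{9} \cdot 55 = \frac{55}{9}$)
$l{\left(h,b \right)} = \sqrt{b^{2} + h^{2}}$
$\frac{-5180 - w{\left(213,187 \right)}}{l{\left(81,190 \right)}} = \frac{-5180 - \frac{55}{9}}{\sqrt{190^{2} + 81^{2}}} = \frac{-5180 - \frac{55}{9}}{\sqrt{36100 + 6561}} = - \frac{46675}{9 \sqrt{42661}} = - \frac{46675 \frac{\sqrt{42661}}{42661}}{9} = - \frac{46675 \sqrt{42661}}{383949}$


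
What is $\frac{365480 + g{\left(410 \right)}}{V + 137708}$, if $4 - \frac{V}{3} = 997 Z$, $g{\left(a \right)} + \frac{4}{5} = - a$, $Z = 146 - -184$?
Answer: $- \frac{912673}{2123275} \approx -0.42984$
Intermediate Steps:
$Z = 330$ ($Z = 146 + 184 = 330$)
$g{\left(a \right)} = - \frac{4}{5} - a$
$V = -987018$ ($V = 12 - 3 \cdot 997 \cdot 330 = 12 - 987030 = -987018$)
$\frac{365480 + g{\left(410 \right)}}{V + 137708} = \frac{365480 - \frac{2054}{5}}{-987018 + 137708} = \frac{365480 - \frac{2054}{5}}{-849310} = \left(365480 - \frac{2054}{5}\right) \left(- \frac{1}{849310}\right) = \frac{1825346}{5} \left(- \frac{1}{849310}\right) = - \frac{912673}{2123275}$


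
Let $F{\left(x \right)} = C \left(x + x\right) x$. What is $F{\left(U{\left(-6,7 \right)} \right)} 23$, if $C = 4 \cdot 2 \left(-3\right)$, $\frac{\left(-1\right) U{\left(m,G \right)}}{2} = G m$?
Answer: $-7789824$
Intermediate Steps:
$U{\left(m,G \right)} = - 2 G m$
$C = -24$ ($C = 8 \left(-3\right) = -24$)
$F{\left(x \right)} = - 48 x^{2}$ ($F{\left(x \right)} = - 24 \left(x + x\right) x = - 24 \cdot 2 x x = - 48 x x = - 48 x^{2}$)
$F{\left(U{\left(-6,7 \right)} \right)} 23 = - 48 \left(\left(-2\right) 7 \left(-6\right)\right)^{2} \cdot 23 = - 48 \cdot 84^{2} \cdot 23 = \left(-48\right) 7056 \cdot 23 = \left(-338688\right) 23 = -7789824$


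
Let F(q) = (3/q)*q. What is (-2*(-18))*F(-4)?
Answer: 108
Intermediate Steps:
F(q) = 3
(-2*(-18))*F(-4) = -2*(-18)*3 = 36*3 = 108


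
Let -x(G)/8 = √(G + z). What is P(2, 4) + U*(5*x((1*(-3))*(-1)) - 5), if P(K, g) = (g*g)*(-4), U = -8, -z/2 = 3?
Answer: -24 + 320*I*√3 ≈ -24.0 + 554.26*I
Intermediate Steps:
z = -6 (z = -2*3 = -6)
P(K, g) = -4*g² (P(K, g) = g²*(-4) = -4*g²)
x(G) = -8*√(-6 + G) (x(G) = -8*√(G - 6) = -8*√(-6 + G))
P(2, 4) + U*(5*x((1*(-3))*(-1)) - 5) = -4*4² - 8*(5*(-8*√(-6 + (1*(-3))*(-1))) - 5) = -4*16 - 8*(5*(-8*√(-6 - 3*(-1))) - 5) = -64 - 8*(5*(-8*√(-6 + 3)) - 5) = -64 - 8*(5*(-8*I*√3) - 5) = -64 - 8*(-40*I*√3 - 5) = -64 - 8*(-5 - 40*I*√3) = -64 + (40 + 320*I*√3) = -24 + 320*I*√3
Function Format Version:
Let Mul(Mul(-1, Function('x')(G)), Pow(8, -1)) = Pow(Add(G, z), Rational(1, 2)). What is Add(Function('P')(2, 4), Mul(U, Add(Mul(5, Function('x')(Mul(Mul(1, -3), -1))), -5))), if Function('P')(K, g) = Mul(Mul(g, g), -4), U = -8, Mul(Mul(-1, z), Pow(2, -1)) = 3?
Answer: Add(-24, Mul(320, I, Pow(3, Rational(1, 2)))) ≈ Add(-24.000, Mul(554.26, I))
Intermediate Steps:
z = -6 (z = Mul(-2, 3) = -6)
Function('P')(K, g) = Mul(-4, Pow(g, 2)) (Function('P')(K, g) = Mul(Pow(g, 2), -4) = Mul(-4, Pow(g, 2)))
Function('x')(G) = Mul(-8, Pow(Add(-6, G), Rational(1, 2))) (Function('x')(G) = Mul(-8, Pow(Add(G, -6), Rational(1, 2))) = Mul(-8, Pow(Add(-6, G), Rational(1, 2))))
Add(Function('P')(2, 4), Mul(U, Add(Mul(5, Function('x')(Mul(Mul(1, -3), -1))), -5))) = Add(Mul(-4, Pow(4, 2)), Mul(-8, Add(Mul(5, Mul(-8, Pow(Add(-6, Mul(Mul(1, -3), -1)), Rational(1, 2)))), -5))) = Add(Mul(-4, 16), Mul(-8, Add(Mul(5, Mul(-8, Pow(Add(-6, Mul(-3, -1)), Rational(1, 2)))), -5))) = Add(-64, Mul(-8, Add(Mul(5, Mul(-8, Pow(Add(-6, 3), Rational(1, 2)))), -5))) = Add(-64, Mul(-8, Add(Mul(5, Mul(-8, Pow(-3, Rational(1, 2)))), -5))) = Add(-64, Mul(-8, Add(Mul(5, Mul(-8, Mul(I, Pow(3, Rational(1, 2))))), -5))) = Add(-64, Mul(-8, Add(Mul(5, Mul(-8, I, Pow(3, Rational(1, 2)))), -5))) = Add(-64, Mul(-8, Add(Mul(-40, I, Pow(3, Rational(1, 2))), -5))) = Add(-64, Mul(-8, Add(-5, Mul(-40, I, Pow(3, Rational(1, 2)))))) = Add(-64, Add(40, Mul(320, I, Pow(3, Rational(1, 2))))) = Add(-24, Mul(320, I, Pow(3, Rational(1, 2))))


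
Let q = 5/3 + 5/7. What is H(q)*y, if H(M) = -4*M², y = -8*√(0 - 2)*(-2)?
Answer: -160000*I*√2/441 ≈ -513.09*I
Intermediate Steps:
y = 16*I*√2 (y = -8*I*√2*(-2) = 16*I*√2 ≈ 22.627*I)
q = 50/21 (q = 5*(⅓) + 5*(⅐) = 5/3 + 5/7 = 50/21 ≈ 2.3810)
H(q)*y = (-4*(50/21)²)*(16*I*√2) = (-4*2500/441)*(16*I*√2) = -160000*I*√2/441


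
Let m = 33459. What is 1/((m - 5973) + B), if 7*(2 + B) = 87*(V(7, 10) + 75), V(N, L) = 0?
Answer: 7/198913 ≈ 3.5191e-5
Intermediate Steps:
B = 6511/7 (B = -2 + (87*(0 + 75))/7 = -2 + (87*75)/7 = -2 + (⅐)*6525 = -2 + 6525/7 = 6511/7 ≈ 930.14)
1/((m - 5973) + B) = 1/((33459 - 5973) + 6511/7) = 1/(27486 + 6511/7) = 1/(198913/7) = 7/198913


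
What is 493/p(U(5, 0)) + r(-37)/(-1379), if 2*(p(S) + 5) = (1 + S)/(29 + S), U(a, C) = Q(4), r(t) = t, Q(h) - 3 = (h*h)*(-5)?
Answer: -16312591/139279 ≈ -117.12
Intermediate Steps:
Q(h) = 3 - 5*h² (Q(h) = 3 + (h*h)*(-5) = 3 + h²*(-5) = 3 - 5*h²)
U(a, C) = -77 (U(a, C) = 3 - 5*4² = 3 - 5*16 = 3 - 80 = -77)
p(S) = -5 + (1 + S)/(2*(29 + S)) (p(S) = -5 + ((1 + S)/(29 + S))/2 = -5 + (1 + S)/(2*(29 + S)))
493/p(U(5, 0)) + r(-37)/(-1379) = 493/(((-289 - 9*(-77))/(2*(29 - 77)))) - 37/(-1379) = 493/(((½)*(-289 + 693)/(-48))) - 37*(-1/1379) = 493/(((½)*(-1/48)*404)) + 37/1379 = 493/(-101/24) + 37/1379 = 493*(-24/101) + 37/1379 = -11832/101 + 37/1379 = -16312591/139279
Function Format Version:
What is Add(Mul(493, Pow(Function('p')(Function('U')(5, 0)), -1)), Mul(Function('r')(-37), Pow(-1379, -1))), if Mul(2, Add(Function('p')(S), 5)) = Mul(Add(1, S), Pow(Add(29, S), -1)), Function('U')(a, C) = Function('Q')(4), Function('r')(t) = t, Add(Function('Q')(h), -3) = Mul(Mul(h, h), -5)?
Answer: Rational(-16312591, 139279) ≈ -117.12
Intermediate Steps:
Function('Q')(h) = Add(3, Mul(-5, Pow(h, 2))) (Function('Q')(h) = Add(3, Mul(Mul(h, h), -5)) = Add(3, Mul(Pow(h, 2), -5)) = Add(3, Mul(-5, Pow(h, 2))))
Function('U')(a, C) = -77 (Function('U')(a, C) = Add(3, Mul(-5, Pow(4, 2))) = Add(3, Mul(-5, 16)) = Add(3, -80) = -77)
Function('p')(S) = Add(-5, Mul(Rational(1, 2), Pow(Add(29, S), -1), Add(1, S))) (Function('p')(S) = Add(-5, Mul(Rational(1, 2), Mul(Add(1, S), Pow(Add(29, S), -1)))) = Add(-5, Mul(Rational(1, 2), Mul(Pow(Add(29, S), -1), Add(1, S)))) = Add(-5, Mul(Rational(1, 2), Pow(Add(29, S), -1), Add(1, S))))
Add(Mul(493, Pow(Function('p')(Function('U')(5, 0)), -1)), Mul(Function('r')(-37), Pow(-1379, -1))) = Add(Mul(493, Pow(Mul(Rational(1, 2), Pow(Add(29, -77), -1), Add(-289, Mul(-9, -77))), -1)), Mul(-37, Pow(-1379, -1))) = Add(Mul(493, Pow(Mul(Rational(1, 2), Pow(-48, -1), Add(-289, 693)), -1)), Mul(-37, Rational(-1, 1379))) = Add(Mul(493, Pow(Mul(Rational(1, 2), Rational(-1, 48), 404), -1)), Rational(37, 1379)) = Add(Mul(493, Pow(Rational(-101, 24), -1)), Rational(37, 1379)) = Add(Mul(493, Rational(-24, 101)), Rational(37, 1379)) = Add(Rational(-11832, 101), Rational(37, 1379)) = Rational(-16312591, 139279)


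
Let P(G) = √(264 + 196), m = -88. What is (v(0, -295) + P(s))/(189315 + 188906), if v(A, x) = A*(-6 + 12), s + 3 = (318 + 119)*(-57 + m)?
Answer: 2*√115/378221 ≈ 5.6707e-5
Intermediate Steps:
s = -63368 (s = -3 + (318 + 119)*(-57 - 88) = -3 + 437*(-145) = -3 - 63365 = -63368)
v(A, x) = 6*A (v(A, x) = A*6 = 6*A)
P(G) = 2*√115 (P(G) = √460 = 2*√115)
(v(0, -295) + P(s))/(189315 + 188906) = (6*0 + 2*√115)/(189315 + 188906) = (0 + 2*√115)/378221 = (2*√115)*(1/378221) = 2*√115/378221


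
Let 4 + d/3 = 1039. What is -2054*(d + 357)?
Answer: -7110948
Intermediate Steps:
d = 3105 (d = -12 + 3*1039 = -12 + 3117 = 3105)
-2054*(d + 357) = -2054*(3105 + 357) = -2054*3462 = -7110948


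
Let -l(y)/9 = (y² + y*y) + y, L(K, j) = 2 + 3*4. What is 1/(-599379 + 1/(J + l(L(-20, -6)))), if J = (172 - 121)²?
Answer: -1053/631146088 ≈ -1.6684e-6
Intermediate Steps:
L(K, j) = 14 (L(K, j) = 2 + 12 = 14)
l(y) = -18*y² - 9*y (l(y) = -9*((y² + y*y) + y) = -9*((y² + y²) + y) = -9*(2*y² + y) = -9*(y + 2*y²) = -18*y² - 9*y)
J = 2601 (J = 51² = 2601)
1/(-599379 + 1/(J + l(L(-20, -6)))) = 1/(-599379 + 1/(2601 - 9*14*(1 + 2*14))) = 1/(-599379 + 1/(2601 - 9*14*(1 + 28))) = 1/(-599379 + 1/(2601 - 9*14*29)) = 1/(-599379 + 1/(2601 - 3654)) = 1/(-599379 + 1/(-1053)) = 1/(-599379 - 1/1053) = 1/(-631146088/1053) = -1053/631146088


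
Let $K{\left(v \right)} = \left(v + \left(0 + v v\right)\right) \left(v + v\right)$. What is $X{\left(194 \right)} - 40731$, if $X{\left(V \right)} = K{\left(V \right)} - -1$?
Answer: $14637310$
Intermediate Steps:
$K{\left(v \right)} = 2 v \left(v + v^{2}\right)$ ($K{\left(v \right)} = \left(v + \left(0 + v^{2}\right)\right) 2 v = \left(v + v^{2}\right) 2 v = 2 v \left(v + v^{2}\right)$)
$X{\left(V \right)} = 1 + 2 V^{2} \left(1 + V\right)$ ($X{\left(V \right)} = 2 V^{2} \left(1 + V\right) - -1 = 2 V^{2} \left(1 + V\right) + 1 = 1 + 2 V^{2} \left(1 + V\right)$)
$X{\left(194 \right)} - 40731 = \left(1 + 2 \cdot 194^{2} \left(1 + 194\right)\right) - 40731 = \left(1 + 2 \cdot 37636 \cdot 195\right) - 40731 = \left(1 + 14678040\right) - 40731 = 14678041 - 40731 = 14637310$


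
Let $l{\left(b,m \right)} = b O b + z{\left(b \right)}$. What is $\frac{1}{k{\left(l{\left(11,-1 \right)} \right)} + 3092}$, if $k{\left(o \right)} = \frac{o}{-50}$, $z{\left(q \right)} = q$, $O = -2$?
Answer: $\frac{50}{154831} \approx 0.00032293$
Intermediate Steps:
$l{\left(b,m \right)} = b - 2 b^{2}$ ($l{\left(b,m \right)} = b \left(-2\right) b + b = - 2 b b + b = - 2 b^{2} + b = b - 2 b^{2}$)
$k{\left(o \right)} = - \frac{o}{50}$ ($k{\left(o \right)} = o \left(- \frac{1}{50}\right) = - \frac{o}{50}$)
$\frac{1}{k{\left(l{\left(11,-1 \right)} \right)} + 3092} = \frac{1}{- \frac{11 \left(1 - 22\right)}{50} + 3092} = \frac{1}{- \frac{11 \left(-21\right)}{50} + 3092} = \frac{1}{\left(- \frac{1}{50}\right) \left(-231\right) + 3092} = \frac{1}{\frac{231}{50} + 3092} = \frac{1}{\frac{154831}{50}} = \frac{50}{154831}$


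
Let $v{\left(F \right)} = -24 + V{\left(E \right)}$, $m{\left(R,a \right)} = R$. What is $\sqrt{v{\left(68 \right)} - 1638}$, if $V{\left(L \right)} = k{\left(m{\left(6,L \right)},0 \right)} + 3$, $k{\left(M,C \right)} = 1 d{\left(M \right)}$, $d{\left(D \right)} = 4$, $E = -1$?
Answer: $i \sqrt{1655} \approx 40.682 i$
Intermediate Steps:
$k{\left(M,C \right)} = 4$ ($k{\left(M,C \right)} = 1 \cdot 4 = 4$)
$V{\left(L \right)} = 7$ ($V{\left(L \right)} = 4 + 3 = 7$)
$v{\left(F \right)} = -17$ ($v{\left(F \right)} = -24 + 7 = -17$)
$\sqrt{v{\left(68 \right)} - 1638} = \sqrt{-17 - 1638} = \sqrt{-1655} = i \sqrt{1655}$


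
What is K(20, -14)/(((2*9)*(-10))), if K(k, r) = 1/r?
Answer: 1/2520 ≈ 0.00039683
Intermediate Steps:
K(20, -14)/(((2*9)*(-10))) = 1/((-14)*(((2*9)*(-10)))) = -1/(14*(18*(-10))) = -1/14/(-180) = -1/14*(-1/180) = 1/2520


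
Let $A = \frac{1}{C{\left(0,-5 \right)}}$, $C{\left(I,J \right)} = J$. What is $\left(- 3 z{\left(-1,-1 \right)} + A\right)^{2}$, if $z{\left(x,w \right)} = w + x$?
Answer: $\frac{841}{25} \approx 33.64$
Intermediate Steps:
$A = - \frac{1}{5}$ ($A = \frac{1}{-5} = - \frac{1}{5} \approx -0.2$)
$\left(- 3 z{\left(-1,-1 \right)} + A\right)^{2} = \left(- 3 \left(-1 - 1\right) - \frac{1}{5}\right)^{2} = \left(\left(-3\right) \left(-2\right) - \frac{1}{5}\right)^{2} = \left(6 - \frac{1}{5}\right)^{2} = \left(\frac{29}{5}\right)^{2} = \frac{841}{25}$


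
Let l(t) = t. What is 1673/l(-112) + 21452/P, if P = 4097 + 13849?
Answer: -1972931/143568 ≈ -13.742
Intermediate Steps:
P = 17946
1673/l(-112) + 21452/P = 1673/(-112) + 21452/17946 = 1673*(-1/112) + 21452*(1/17946) = -239/16 + 10726/8973 = -1972931/143568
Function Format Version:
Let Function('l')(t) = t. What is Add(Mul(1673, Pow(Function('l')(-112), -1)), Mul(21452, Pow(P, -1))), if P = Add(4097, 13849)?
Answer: Rational(-1972931, 143568) ≈ -13.742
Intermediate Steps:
P = 17946
Add(Mul(1673, Pow(Function('l')(-112), -1)), Mul(21452, Pow(P, -1))) = Add(Mul(1673, Pow(-112, -1)), Mul(21452, Pow(17946, -1))) = Add(Mul(1673, Rational(-1, 112)), Mul(21452, Rational(1, 17946))) = Add(Rational(-239, 16), Rational(10726, 8973)) = Rational(-1972931, 143568)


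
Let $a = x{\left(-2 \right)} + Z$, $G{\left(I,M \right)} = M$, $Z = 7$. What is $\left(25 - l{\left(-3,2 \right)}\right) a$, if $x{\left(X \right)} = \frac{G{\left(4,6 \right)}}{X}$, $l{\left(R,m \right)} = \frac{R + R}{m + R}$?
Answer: $76$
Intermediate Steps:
$l{\left(R,m \right)} = \frac{2 R}{R + m}$
$x{\left(X \right)} = \frac{6}{X}$
$a = 4$ ($a = \frac{6}{-2} + 7 = 6 \left(- \frac{1}{2}\right) + 7 = -3 + 7 = 4$)
$\left(25 - l{\left(-3,2 \right)}\right) a = \left(25 - 2 \left(-3\right) \frac{1}{-3 + 2}\right) 4 = \left(25 - 2 \left(-3\right) \frac{1}{-1}\right) 4 = \left(25 - 2 \left(-3\right) \left(-1\right)\right) 4 = \left(25 - 6\right) 4 = 19 \cdot 4 = 76$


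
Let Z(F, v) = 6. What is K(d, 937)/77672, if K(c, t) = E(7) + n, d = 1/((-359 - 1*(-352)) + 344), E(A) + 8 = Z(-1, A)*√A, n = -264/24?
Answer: -1/4088 + 3*√7/38836 ≈ -4.0240e-5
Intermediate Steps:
n = -11 (n = -264*1/24 = -11)
E(A) = -8 + 6*√A
d = 1/337 (d = 1/((-359 + 352) + 344) = 1/(-7 + 344) = 1/337 ≈ 0.0029674)
K(c, t) = -19 + 6*√7 (K(c, t) = (-8 + 6*√7) - 11 = -19 + 6*√7)
K(d, 937)/77672 = (-19 + 6*√7)/77672 = (-19 + 6*√7)*(1/77672) = -1/4088 + 3*√7/38836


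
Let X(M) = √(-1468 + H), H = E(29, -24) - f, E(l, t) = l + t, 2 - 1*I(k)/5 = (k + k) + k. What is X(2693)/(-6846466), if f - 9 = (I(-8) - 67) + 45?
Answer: -I*√395/3423233 ≈ -5.8058e-6*I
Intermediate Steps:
I(k) = 10 - 15*k (I(k) = 10 - 5*((k + k) + k) = 10 - 5*(2*k + k) = 10 - 15*k)
f = 117 (f = 9 + (((10 - 15*(-8)) - 67) + 45) = 9 + (((10 + 120) - 67) + 45) = 9 + ((130 - 67) + 45) = 9 + (63 + 45) = 9 + 108 = 117)
H = -112 (H = (29 - 24) - 1*117 = 5 - 117 = -112)
X(M) = 2*I*√395 (X(M) = √(-1468 - 112) = √(-1580) = 2*I*√395)
X(2693)/(-6846466) = (2*I*√395)/(-6846466) = (2*I*√395)*(-1/6846466) = -I*√395/3423233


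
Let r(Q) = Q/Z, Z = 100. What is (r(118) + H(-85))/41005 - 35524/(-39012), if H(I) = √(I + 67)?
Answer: 308624503/338916750 + 3*I*√2/41005 ≈ 0.91062 + 0.00010347*I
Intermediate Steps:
H(I) = √(67 + I)
r(Q) = Q/100
(r(118) + H(-85))/41005 - 35524/(-39012) = ((1/100)*118 + √(67 - 85))/41005 - 35524/(-39012) = (59/50 + √(-18))*(1/41005) - 35524*(-1/39012) = (59/50 + 3*I*√2)*(1/41005) + 8881/9753 = (1/34750 + 3*I*√2/41005) + 8881/9753 = 308624503/338916750 + 3*I*√2/41005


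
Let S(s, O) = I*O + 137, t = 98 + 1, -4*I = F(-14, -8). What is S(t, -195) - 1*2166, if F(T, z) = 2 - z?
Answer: -3083/2 ≈ -1541.5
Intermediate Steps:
I = -5/2 (I = -(2 - 1*(-8))/4 = -(2 + 8)/4 = -1/4*10 = -5/2 ≈ -2.5000)
t = 99
S(s, O) = 137 - 5*O/2 (S(s, O) = -5*O/2 + 137 = 137 - 5*O/2)
S(t, -195) - 1*2166 = (137 - 5/2*(-195)) - 1*2166 = (137 + 975/2) - 2166 = 1249/2 - 2166 = -3083/2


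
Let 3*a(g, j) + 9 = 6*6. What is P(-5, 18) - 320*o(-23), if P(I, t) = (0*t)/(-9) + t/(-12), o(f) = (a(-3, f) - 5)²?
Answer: -10243/2 ≈ -5121.5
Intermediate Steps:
a(g, j) = 9 (a(g, j) = -3 + (6*6)/3 = -3 + (⅓)*36 = -3 + 12 = 9)
o(f) = 16 (o(f) = (9 - 5)² = 4² = 16)
P(I, t) = -t/12 (P(I, t) = 0*(-⅑) + t*(-1/12) = 0 - t/12 = -t/12)
P(-5, 18) - 320*o(-23) = -1/12*18 - 320*16 = -3/2 - 5120 = -10243/2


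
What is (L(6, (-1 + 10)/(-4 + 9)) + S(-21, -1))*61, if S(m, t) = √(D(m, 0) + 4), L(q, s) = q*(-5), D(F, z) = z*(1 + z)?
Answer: -1708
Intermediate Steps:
L(q, s) = -5*q
S(m, t) = 2 (S(m, t) = √(0*(1 + 0) + 4) = √(0*1 + 4) = √(0 + 4) = √4 = 2)
(L(6, (-1 + 10)/(-4 + 9)) + S(-21, -1))*61 = (-5*6 + 2)*61 = (-30 + 2)*61 = -28*61 = -1708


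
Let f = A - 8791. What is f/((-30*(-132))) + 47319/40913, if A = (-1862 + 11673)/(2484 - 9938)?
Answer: -85639896971/80510892528 ≈ -1.0637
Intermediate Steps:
A = -9811/7454 (A = 9811/(-7454) = 9811*(-1/7454) = -9811/7454 ≈ -1.3162)
f = -65537925/7454 (f = -9811/7454 - 8791 = -65537925/7454 ≈ -8792.3)
f/((-30*(-132))) + 47319/40913 = -65537925/(7454*((-30*(-132)))) + 47319/40913 = -65537925/7454/3960 + 47319*(1/40913) = -65537925/7454*1/3960 + 47319/40913 = -4369195/1967856 + 47319/40913 = -85639896971/80510892528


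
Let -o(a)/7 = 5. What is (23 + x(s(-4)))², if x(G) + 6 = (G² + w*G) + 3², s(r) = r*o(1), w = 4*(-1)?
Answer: 363512356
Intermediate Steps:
o(a) = -35 (o(a) = -7*5 = -35)
w = -4
s(r) = -35*r (s(r) = r*(-35) = -35*r)
x(G) = 3 + G² - 4*G (x(G) = -6 + ((G² - 4*G) + 3²) = -6 + ((G² - 4*G) + 9) = -6 + (9 + G² - 4*G) = 3 + G² - 4*G)
(23 + x(s(-4)))² = (23 + (3 + (-35*(-4))² - (-140)*(-4)))² = (23 + (3 + 140² - 4*140))² = (23 + (3 + 19600 - 560))² = (23 + 19043)² = 19066² = 363512356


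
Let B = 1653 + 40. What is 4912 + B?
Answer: 6605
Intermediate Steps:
B = 1693
4912 + B = 4912 + 1693 = 6605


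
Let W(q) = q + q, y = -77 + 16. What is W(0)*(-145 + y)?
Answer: 0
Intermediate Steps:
y = -61
W(q) = 2*q
W(0)*(-145 + y) = (2*0)*(-145 - 61) = 0*(-206) = 0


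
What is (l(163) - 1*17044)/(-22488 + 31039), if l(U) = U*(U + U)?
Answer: 36094/8551 ≈ 4.2210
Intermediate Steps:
l(U) = 2*U² (l(U) = U*(2*U) = 2*U²)
(l(163) - 1*17044)/(-22488 + 31039) = (2*163² - 1*17044)/(-22488 + 31039) = (2*26569 - 17044)/8551 = (53138 - 17044)*(1/8551) = 36094*(1/8551) = 36094/8551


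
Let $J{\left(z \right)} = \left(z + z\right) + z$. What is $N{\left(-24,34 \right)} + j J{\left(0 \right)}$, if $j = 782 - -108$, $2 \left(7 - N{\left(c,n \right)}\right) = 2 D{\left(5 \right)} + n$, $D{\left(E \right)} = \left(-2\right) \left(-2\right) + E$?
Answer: $-19$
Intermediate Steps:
$D{\left(E \right)} = 4 + E$
$J{\left(z \right)} = 3 z$ ($J{\left(z \right)} = 2 z + z = 3 z$)
$N{\left(c,n \right)} = -2 - \frac{n}{2}$ ($N{\left(c,n \right)} = 7 - \frac{2 \left(4 + 5\right) + n}{2} = 7 - \frac{2 \cdot 9 + n}{2} = 7 - \frac{18 + n}{2} = 7 - \left(9 + \frac{n}{2}\right) = -2 - \frac{n}{2}$)
$j = 890$ ($j = 782 + 108 = 890$)
$N{\left(-24,34 \right)} + j J{\left(0 \right)} = \left(-2 - 17\right) + 890 \cdot 3 \cdot 0 = \left(-2 - 17\right) + 890 \cdot 0 = -19 + 0 = -19$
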